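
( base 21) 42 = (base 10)86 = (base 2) 1010110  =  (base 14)62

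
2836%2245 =591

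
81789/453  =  27263/151  =  180.55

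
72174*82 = 5918268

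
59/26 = 59/26 = 2.27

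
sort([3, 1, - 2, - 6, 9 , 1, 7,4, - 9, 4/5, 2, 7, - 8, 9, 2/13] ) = [- 9, - 8,  -  6,  -  2 , 2/13,4/5,  1,1, 2,  3,4, 7, 7,9, 9]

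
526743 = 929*567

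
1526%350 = 126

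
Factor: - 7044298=-2^1 * 359^1* 9811^1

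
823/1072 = 823/1072 = 0.77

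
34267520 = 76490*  448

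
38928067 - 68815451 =-29887384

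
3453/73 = 3453/73 = 47.30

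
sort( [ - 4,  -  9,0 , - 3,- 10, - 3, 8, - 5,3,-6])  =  [ - 10, - 9, - 6, - 5, - 4,-3, - 3,0, 3,8] 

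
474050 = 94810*5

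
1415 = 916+499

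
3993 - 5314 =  - 1321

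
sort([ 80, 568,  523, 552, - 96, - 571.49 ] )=[ - 571.49, - 96, 80 , 523, 552, 568]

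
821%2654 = 821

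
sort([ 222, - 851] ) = [- 851,222]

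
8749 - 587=8162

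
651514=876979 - 225465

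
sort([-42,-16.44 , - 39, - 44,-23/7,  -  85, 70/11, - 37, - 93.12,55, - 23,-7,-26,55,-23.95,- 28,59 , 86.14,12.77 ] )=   [ -93.12 ,-85 , - 44, -42,  -  39, - 37,-28,-26,- 23.95,  -  23, - 16.44 ,-7,-23/7, 70/11, 12.77,55,55, 59,86.14]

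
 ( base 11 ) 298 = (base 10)349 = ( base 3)110221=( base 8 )535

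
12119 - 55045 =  - 42926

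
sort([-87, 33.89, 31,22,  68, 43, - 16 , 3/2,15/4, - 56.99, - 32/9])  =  [  -  87, - 56.99,  -  16, - 32/9, 3/2, 15/4, 22,31,33.89, 43, 68 ]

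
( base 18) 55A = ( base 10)1720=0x6B8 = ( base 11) 1324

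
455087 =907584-452497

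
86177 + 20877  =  107054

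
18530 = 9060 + 9470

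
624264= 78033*8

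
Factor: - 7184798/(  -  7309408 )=2^( - 4 )*228419^( - 1) * 3592399^1 =3592399/3654704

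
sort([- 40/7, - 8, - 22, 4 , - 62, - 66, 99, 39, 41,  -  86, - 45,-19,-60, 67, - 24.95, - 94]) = [ - 94, -86, - 66,-62, - 60, - 45,-24.95, - 22, -19,-8,-40/7, 4, 39,41, 67, 99]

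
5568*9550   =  53174400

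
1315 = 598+717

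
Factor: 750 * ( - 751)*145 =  - 81671250 = -2^1*3^1*5^4*29^1*751^1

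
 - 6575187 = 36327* ( - 181)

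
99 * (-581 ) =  - 57519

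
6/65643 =2/21881 = 0.00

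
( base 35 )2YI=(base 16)E4A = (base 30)41s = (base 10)3658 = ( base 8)7112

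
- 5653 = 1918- 7571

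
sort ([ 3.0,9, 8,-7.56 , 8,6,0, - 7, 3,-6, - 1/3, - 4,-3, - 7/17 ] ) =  [-7.56,-7, - 6, - 4,- 3, - 7/17,-1/3, 0,3.0, 3, 6, 8, 8, 9]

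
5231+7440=12671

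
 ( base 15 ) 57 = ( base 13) 64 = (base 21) 3J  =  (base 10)82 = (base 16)52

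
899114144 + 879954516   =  1779068660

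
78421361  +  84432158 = 162853519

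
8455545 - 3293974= 5161571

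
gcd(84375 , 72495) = 135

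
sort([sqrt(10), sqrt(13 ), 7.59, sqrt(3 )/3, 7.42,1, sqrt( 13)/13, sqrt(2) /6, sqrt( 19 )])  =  [ sqrt(2)/6,sqrt(13 ) /13,sqrt(3)/3,1,sqrt (10),sqrt( 13), sqrt (19),7.42,7.59]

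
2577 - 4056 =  - 1479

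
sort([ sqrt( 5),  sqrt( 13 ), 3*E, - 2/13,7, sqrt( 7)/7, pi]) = [ - 2/13, sqrt( 7) /7,  sqrt( 5 ), pi, sqrt ( 13),7,3*E]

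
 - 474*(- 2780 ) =1317720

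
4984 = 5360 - 376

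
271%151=120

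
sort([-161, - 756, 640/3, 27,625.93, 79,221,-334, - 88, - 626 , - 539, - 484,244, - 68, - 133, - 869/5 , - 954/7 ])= [ - 756, - 626, - 539 , - 484,-334, - 869/5, - 161, - 954/7  , - 133, - 88, - 68 , 27,79, 640/3, 221, 244, 625.93]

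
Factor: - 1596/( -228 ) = 7^1 = 7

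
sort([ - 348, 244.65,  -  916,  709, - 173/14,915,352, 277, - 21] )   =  [ - 916, - 348,-21, - 173/14, 244.65,277, 352, 709, 915]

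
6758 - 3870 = 2888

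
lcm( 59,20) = 1180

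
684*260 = 177840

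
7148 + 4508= 11656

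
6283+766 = 7049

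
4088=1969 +2119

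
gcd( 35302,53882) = 1858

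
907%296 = 19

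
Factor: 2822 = 2^1*17^1*83^1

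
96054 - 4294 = 91760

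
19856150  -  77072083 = - 57215933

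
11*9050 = 99550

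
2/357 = 2/357 =0.01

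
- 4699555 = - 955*4921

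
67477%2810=37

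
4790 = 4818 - 28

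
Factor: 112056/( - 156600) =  - 3^ ( - 2 ) * 5^( - 2 )*7^1*23^1 = -161/225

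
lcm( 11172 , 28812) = 547428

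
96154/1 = 96154 = 96154.00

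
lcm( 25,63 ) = 1575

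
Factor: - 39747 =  - 3^1 * 13249^1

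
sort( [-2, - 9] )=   [-9  ,  -  2]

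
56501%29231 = 27270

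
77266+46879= 124145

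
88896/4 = 22224 = 22224.00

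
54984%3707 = 3086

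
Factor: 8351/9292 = 2^ ( - 2 )*7^1 *23^( - 1 ) * 101^( - 1 )*1193^1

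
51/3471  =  17/1157  =  0.01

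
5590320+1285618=6875938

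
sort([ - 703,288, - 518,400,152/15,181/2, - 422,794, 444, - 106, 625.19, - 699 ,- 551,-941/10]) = [-703,- 699, - 551, - 518, - 422, - 106,-941/10,152/15, 181/2,288, 400, 444, 625.19,794 ]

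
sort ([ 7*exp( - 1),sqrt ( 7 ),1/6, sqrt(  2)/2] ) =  [ 1/6,  sqrt( 2 )/2 , 7*exp( - 1), sqrt( 7 )]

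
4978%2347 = 284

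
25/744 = 25/744=0.03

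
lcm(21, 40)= 840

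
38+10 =48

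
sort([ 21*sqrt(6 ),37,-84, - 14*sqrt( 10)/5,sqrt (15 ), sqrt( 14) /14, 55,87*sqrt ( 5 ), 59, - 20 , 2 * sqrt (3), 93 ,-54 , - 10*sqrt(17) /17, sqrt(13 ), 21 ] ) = [- 84, - 54, - 20,-14*sqrt( 10) /5, - 10 * sqrt( 17)/17,sqrt ( 14) /14, 2*sqrt(3), sqrt(13 ), sqrt(15), 21,37 , 21*sqrt( 6 ), 55, 59 , 93, 87*sqrt(5) ] 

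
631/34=631/34 = 18.56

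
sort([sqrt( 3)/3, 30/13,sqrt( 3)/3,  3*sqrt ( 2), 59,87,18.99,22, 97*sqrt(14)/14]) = [ sqrt(3)/3 , sqrt( 3)/3, 30/13, 3*sqrt(2) , 18.99,22,97*sqrt ( 14 )/14,59,87]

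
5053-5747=-694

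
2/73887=2/73887 = 0.00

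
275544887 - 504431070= - 228886183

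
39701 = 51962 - 12261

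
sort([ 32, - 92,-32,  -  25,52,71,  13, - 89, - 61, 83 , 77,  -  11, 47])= [-92,- 89,  -  61 , - 32,-25 , - 11,  13,32,47,52, 71,77, 83]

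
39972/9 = 4441 +1/3 = 4441.33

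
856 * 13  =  11128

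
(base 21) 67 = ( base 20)6d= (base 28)4L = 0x85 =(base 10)133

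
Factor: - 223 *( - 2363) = 17^1*139^1*223^1 =526949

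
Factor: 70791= 3^1  *7^1 * 3371^1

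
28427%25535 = 2892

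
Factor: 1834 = 2^1 * 7^1*131^1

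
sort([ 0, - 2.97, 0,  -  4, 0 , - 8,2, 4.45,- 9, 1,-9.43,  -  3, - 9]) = [ - 9.43,-9, - 9,-8, - 4,-3,-2.97,0,0, 0,1, 2 , 4.45 ]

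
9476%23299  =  9476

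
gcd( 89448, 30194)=2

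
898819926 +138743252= 1037563178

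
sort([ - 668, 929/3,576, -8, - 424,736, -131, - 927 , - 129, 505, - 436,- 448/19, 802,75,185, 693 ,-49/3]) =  [ - 927, - 668, - 436,  -  424,  -  131, - 129 , - 448/19,-49/3,- 8,75 , 185 , 929/3,505,  576,  693, 736 , 802] 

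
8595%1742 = 1627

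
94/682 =47/341 =0.14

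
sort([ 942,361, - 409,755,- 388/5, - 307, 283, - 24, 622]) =[  -  409, - 307,-388/5, -24,283 , 361,  622  ,  755, 942 ] 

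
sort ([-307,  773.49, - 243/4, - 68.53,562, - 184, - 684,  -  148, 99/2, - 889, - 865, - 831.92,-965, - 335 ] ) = [ - 965, - 889, - 865, - 831.92, - 684 , - 335, - 307, - 184, - 148, - 68.53, - 243/4,99/2, 562, 773.49] 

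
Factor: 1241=17^1*73^1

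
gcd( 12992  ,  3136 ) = 448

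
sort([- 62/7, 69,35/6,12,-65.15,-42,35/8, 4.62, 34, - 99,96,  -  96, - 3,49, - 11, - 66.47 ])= [ - 99,  -  96, - 66.47,- 65.15, - 42,-11, - 62/7, - 3, 35/8,4.62,35/6,12,34,49,69,96]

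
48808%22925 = 2958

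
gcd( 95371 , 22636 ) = 1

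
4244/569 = 4244/569 = 7.46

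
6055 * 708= 4286940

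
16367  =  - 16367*(-1)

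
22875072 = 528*43324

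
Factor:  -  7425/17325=-3/7 = -3^1*7^(-1 )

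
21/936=7/312 =0.02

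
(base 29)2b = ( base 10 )69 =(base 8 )105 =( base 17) 41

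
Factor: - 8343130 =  - 2^1*5^1*37^1*  22549^1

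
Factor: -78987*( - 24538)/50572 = 2^( - 1)*3^1*47^( - 1)*113^1*233^1*269^ (-1 )*12269^1 = 969091503/25286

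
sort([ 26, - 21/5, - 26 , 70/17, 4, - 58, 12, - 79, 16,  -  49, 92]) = [ - 79, - 58, - 49, - 26 , - 21/5, 4,70/17,12,16, 26, 92] 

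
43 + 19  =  62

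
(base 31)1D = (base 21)22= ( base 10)44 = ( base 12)38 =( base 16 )2c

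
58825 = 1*58825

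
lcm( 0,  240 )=0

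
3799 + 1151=4950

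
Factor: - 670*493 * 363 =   -  119902530 = - 2^1*3^1*5^1 *11^2 *17^1*29^1*67^1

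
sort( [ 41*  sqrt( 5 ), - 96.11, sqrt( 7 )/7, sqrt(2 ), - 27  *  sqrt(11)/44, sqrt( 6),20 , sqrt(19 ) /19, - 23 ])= [ -96.11,-23, - 27* sqrt (11)/44,  sqrt(19 ) /19, sqrt( 7 )/7, sqrt (2 ), sqrt( 6 ),20, 41 *sqrt(5)]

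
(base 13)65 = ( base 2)1010011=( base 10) 83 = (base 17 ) 4F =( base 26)35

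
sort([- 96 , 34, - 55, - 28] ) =[ - 96,-55, - 28,34]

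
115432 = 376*307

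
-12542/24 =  - 523  +  5/12= - 522.58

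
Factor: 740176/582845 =2^4*5^( - 1)*17^( - 1 )*6857^( - 1 )* 46261^1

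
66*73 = 4818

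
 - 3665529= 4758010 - 8423539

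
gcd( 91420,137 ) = 1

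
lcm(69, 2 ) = 138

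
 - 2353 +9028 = 6675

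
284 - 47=237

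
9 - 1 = 8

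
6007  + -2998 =3009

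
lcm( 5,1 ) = 5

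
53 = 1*53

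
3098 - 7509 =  - 4411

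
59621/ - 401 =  - 149+128/401 = - 148.68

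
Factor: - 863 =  - 863^1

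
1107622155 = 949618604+158003551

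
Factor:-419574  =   - 2^1* 3^1*69929^1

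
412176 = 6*68696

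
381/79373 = 381/79373= 0.00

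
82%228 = 82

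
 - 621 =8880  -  9501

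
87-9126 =-9039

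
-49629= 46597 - 96226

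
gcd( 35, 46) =1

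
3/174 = 1/58 = 0.02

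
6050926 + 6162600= 12213526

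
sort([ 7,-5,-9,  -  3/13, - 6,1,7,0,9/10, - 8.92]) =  [ - 9, - 8.92, - 6 , - 5 , - 3/13,0, 9/10,1,7,7]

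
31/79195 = 31/79195 = 0.00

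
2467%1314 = 1153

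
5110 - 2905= 2205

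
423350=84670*5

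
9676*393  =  3802668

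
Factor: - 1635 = - 3^1 * 5^1*109^1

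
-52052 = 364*( - 143) 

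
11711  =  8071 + 3640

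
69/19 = 3 + 12/19 = 3.63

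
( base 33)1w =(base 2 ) 1000001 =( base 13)50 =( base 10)65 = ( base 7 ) 122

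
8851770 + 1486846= 10338616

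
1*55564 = 55564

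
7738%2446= 400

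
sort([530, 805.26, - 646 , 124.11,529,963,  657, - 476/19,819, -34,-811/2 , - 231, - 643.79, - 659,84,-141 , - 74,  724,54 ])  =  [ - 659, - 646,-643.79, - 811/2, - 231, - 141,-74 , - 34 ,- 476/19 , 54,84,  124.11, 529,  530, 657, 724 , 805.26,819, 963] 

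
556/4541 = 556/4541 = 0.12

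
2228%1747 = 481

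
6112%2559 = 994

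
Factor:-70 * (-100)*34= 238000 = 2^4 * 5^3 *7^1* 17^1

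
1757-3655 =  - 1898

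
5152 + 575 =5727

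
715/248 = 715/248 = 2.88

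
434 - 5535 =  - 5101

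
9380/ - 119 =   -  1340/17 = - 78.82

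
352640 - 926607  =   - 573967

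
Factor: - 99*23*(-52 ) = 118404= 2^2*3^2*11^1 * 13^1*23^1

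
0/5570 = 0 = 0.00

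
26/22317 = 26/22317 = 0.00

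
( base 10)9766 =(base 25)ffg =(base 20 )1486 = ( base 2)10011000100110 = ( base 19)1810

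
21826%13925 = 7901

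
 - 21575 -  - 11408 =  - 10167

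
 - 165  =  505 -670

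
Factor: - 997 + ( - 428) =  - 1425 = -3^1 * 5^2*19^1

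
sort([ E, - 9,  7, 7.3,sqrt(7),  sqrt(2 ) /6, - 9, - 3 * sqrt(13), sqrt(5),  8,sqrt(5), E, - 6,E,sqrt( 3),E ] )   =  [- 3*sqrt(13 ), - 9 , - 9, - 6,sqrt( 2)/6,sqrt ( 3),sqrt( 5 ), sqrt(5 ),  sqrt( 7 ),E, E,E, E, 7,  7.3,8]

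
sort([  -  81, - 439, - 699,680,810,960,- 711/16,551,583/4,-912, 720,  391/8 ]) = [ - 912, - 699, - 439, - 81, - 711/16,391/8,  583/4, 551, 680,  720, 810, 960 ]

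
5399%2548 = 303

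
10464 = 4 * 2616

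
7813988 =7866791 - 52803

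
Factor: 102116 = 2^2* 7^2*521^1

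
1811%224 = 19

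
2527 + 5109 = 7636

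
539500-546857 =- 7357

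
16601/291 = 16601/291  =  57.05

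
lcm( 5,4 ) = 20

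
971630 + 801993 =1773623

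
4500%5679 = 4500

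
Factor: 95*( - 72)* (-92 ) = 629280 = 2^5*3^2*5^1*19^1*23^1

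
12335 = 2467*5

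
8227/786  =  10+367/786= 10.47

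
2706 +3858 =6564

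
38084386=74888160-36803774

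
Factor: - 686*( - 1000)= 2^4*5^3*7^3 = 686000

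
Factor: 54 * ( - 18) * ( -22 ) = 21384 = 2^3*3^5 * 11^1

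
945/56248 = 945/56248 =0.02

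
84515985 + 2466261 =86982246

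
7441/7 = 1063= 1063.00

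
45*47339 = 2130255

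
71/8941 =71/8941 = 0.01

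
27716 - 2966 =24750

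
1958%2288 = 1958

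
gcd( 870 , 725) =145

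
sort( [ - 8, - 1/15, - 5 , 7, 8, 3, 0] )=[ - 8, - 5, - 1/15, 0  ,  3, 7, 8] 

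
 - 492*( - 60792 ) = 29909664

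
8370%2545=735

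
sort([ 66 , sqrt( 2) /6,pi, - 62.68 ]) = [  -  62.68, sqrt(2 )/6,  pi, 66]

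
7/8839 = 7/8839 = 0.00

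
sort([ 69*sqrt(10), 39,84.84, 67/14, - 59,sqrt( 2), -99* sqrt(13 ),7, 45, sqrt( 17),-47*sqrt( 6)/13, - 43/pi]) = [-99*sqrt(13),-59, -43/pi,-47 * sqrt( 6)/13,  sqrt( 2 ),  sqrt( 17),  67/14,  7,39,45, 84.84, 69*sqrt( 10)]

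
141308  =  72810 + 68498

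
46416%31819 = 14597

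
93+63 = 156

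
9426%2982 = 480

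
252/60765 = 84/20255=0.00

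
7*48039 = 336273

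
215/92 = 215/92 = 2.34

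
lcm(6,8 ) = 24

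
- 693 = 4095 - 4788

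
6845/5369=6845/5369 = 1.27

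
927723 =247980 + 679743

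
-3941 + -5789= - 9730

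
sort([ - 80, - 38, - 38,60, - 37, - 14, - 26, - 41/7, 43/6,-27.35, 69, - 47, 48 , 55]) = [ - 80, - 47, - 38, - 38,-37, - 27.35, - 26, -14, - 41/7,43/6,48, 55, 60,69]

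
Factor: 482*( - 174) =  - 83868= - 2^2*3^1*29^1*241^1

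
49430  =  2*24715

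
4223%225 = 173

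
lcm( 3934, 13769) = 27538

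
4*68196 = 272784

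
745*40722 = 30337890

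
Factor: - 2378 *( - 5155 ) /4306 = 5^1*29^1*41^1 * 1031^1*2153^( - 1)= 6129295/2153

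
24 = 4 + 20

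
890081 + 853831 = 1743912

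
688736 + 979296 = 1668032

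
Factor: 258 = 2^1*3^1*43^1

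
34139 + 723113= 757252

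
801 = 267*3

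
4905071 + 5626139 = 10531210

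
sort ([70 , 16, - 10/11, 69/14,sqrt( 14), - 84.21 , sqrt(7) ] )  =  [ - 84.21, - 10/11, sqrt( 7), sqrt ( 14),69/14,16, 70]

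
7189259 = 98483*73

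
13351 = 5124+8227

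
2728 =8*341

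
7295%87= 74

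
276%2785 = 276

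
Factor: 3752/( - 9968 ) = - 67/178 = -2^( - 1)*67^1*89^( - 1)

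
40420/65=621 +11/13 = 621.85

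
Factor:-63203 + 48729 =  - 14474 = -2^1*7237^1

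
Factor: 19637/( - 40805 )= - 5^ ( - 1)*73^1*269^1*8161^( - 1 )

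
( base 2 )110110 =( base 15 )39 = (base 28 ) 1Q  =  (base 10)54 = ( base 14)3C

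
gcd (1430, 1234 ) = 2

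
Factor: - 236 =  - 2^2 *59^1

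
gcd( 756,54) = 54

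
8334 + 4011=12345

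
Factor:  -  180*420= - 2^4*3^3*5^2*7^1 = -75600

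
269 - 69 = 200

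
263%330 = 263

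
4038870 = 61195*66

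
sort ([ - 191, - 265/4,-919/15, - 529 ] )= [- 529,- 191,-265/4,  -  919/15]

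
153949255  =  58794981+95154274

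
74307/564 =527/4  =  131.75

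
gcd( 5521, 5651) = 1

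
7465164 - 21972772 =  - 14507608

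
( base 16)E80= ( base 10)3712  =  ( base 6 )25104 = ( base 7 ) 13552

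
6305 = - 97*(-65 ) 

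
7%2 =1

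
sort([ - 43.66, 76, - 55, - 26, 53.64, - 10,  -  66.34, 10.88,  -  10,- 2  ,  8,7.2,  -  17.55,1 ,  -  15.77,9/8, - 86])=[ - 86 , - 66.34,  -  55,- 43.66, - 26,  -  17.55,-15.77 , - 10, - 10, - 2 , 1,9/8,7.2 , 8,10.88, 53.64,76]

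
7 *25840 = 180880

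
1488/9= 496/3 = 165.33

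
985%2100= 985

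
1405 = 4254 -2849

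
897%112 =1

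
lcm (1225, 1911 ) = 47775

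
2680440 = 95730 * 28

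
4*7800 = 31200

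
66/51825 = 22/17275 = 0.00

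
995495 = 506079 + 489416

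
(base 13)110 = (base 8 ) 266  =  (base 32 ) 5m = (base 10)182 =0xb6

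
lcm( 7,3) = 21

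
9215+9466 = 18681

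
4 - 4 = 0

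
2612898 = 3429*762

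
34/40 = 17/20 = 0.85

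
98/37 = 98/37 = 2.65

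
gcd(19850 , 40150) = 50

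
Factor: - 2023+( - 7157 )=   -  9180 = - 2^2*3^3 * 5^1*17^1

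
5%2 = 1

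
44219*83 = 3670177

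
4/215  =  4/215 = 0.02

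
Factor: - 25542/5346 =-43/9 = - 3^( - 2)*43^1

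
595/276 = 2 + 43/276= 2.16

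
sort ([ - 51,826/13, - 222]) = [ -222,-51, 826/13]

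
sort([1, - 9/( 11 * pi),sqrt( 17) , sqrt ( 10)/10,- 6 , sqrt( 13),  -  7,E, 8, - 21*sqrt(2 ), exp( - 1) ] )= [ - 21*sqrt( 2), - 7,- 6, - 9/(11*pi ), sqrt( 10 ) /10,exp(-1 ), 1, E,  sqrt( 13 ),sqrt( 17 ), 8] 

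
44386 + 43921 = 88307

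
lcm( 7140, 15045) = 421260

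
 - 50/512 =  - 1+231/256 = - 0.10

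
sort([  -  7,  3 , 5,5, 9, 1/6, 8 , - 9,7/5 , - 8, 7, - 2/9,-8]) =[-9,-8, - 8, - 7 , - 2/9, 1/6 , 7/5, 3,5,  5, 7,  8,9]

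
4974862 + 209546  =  5184408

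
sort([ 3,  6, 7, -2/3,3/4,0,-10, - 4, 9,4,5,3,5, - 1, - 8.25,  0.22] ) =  [ - 10, - 8.25 , - 4,  -  1, - 2/3, 0,  0.22,3/4,3, 3,  4,5, 5 , 6,  7,9 ] 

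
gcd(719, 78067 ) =1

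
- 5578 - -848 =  - 4730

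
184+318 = 502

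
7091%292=83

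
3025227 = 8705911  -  5680684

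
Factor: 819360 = 2^5*3^2 * 5^1*569^1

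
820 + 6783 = 7603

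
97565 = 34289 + 63276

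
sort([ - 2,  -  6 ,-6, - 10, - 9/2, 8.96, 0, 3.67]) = [ -10  , - 6 ,-6, - 9/2 ,-2, 0, 3.67, 8.96] 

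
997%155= 67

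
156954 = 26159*6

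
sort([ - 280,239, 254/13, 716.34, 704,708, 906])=[ - 280, 254/13, 239,  704, 708, 716.34,906 ]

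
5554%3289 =2265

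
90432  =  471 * 192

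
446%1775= 446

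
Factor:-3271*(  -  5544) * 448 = 2^9 * 3^2 * 7^2 *11^1*3271^1 =8124221952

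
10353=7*1479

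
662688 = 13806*48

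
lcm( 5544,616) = 5544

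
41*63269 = 2594029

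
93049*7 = 651343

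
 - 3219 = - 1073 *3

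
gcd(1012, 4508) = 92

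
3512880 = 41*85680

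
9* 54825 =493425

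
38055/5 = 7611 = 7611.00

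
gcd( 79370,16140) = 10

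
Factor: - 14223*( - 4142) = 2^1*3^1 * 11^1*19^1* 109^1*431^1 = 58911666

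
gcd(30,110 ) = 10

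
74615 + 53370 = 127985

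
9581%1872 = 221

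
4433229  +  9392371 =13825600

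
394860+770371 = 1165231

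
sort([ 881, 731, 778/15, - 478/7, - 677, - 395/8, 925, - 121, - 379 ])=[  -  677,- 379 ,  -  121,  -  478/7, - 395/8,778/15, 731, 881, 925]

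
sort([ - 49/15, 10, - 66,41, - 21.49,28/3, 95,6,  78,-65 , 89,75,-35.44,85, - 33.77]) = [ - 66, - 65, -35.44,-33.77, - 21.49, - 49/15,6,28/3 , 10, 41,75,78,85,89, 95]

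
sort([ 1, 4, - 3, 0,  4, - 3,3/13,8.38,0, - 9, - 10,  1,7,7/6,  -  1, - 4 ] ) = [ - 10, -9, - 4, - 3, - 3,-1,0, 0 , 3/13, 1,1, 7/6,4,4,7,8.38 ]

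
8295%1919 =619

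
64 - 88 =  - 24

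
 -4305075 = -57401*75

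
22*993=21846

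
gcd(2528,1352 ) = 8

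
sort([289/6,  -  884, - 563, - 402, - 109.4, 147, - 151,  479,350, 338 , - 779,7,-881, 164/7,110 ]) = [-884, - 881, - 779, - 563,- 402, - 151, - 109.4, 7,164/7,  289/6, 110, 147,  338, 350,479 ]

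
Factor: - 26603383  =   - 41^1*648863^1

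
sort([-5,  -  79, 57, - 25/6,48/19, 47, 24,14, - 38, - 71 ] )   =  [ - 79 , - 71, - 38,-5, - 25/6,48/19, 14 , 24,47,57]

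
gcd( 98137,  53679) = 1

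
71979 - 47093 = 24886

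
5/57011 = 5/57011 = 0.00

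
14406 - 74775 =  - 60369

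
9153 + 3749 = 12902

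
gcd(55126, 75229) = 1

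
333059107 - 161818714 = 171240393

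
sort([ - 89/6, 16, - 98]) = [ - 98,-89/6,16]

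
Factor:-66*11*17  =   - 2^1*3^1 * 11^2*17^1 = - 12342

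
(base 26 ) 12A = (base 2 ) 1011100010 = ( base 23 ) 192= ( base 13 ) 44a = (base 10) 738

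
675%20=15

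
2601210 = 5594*465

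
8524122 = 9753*874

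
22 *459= 10098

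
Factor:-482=  -  2^1*241^1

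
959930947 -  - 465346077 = 1425277024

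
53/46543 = 53/46543 = 0.00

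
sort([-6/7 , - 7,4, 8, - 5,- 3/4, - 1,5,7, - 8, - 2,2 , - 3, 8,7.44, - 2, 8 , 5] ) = [ - 8, - 7, - 5,  -  3,  -  2, - 2, - 1,  -  6/7, - 3/4, 2, 4, 5, 5, 7,7.44, 8, 8, 8 ] 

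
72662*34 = 2470508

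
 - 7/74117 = -1 + 74110/74117 = - 0.00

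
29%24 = 5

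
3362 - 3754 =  - 392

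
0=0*6091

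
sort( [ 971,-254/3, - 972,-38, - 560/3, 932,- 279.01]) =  [ - 972, - 279.01, - 560/3,-254/3,-38,932, 971]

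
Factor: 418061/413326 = 2^( - 1)*7^1 * 19^( - 1 )*73^( - 1 )*149^(  -  1) *59723^1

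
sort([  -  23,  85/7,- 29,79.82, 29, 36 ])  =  [- 29,- 23, 85/7,  29,  36, 79.82]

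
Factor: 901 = 17^1*53^1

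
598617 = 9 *66513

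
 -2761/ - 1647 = 1+1114/1647 = 1.68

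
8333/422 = 19  +  315/422  =  19.75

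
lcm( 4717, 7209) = 382077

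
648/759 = 216/253 = 0.85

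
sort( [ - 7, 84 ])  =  [ - 7, 84 ]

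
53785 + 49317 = 103102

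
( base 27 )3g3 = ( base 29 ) 33c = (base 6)20050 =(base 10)2622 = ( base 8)5076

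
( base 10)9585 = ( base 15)2C90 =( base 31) 9U6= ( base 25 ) f8a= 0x2571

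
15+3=18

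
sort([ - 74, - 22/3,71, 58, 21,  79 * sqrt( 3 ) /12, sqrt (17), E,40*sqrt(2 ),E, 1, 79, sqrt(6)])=[ - 74,- 22/3,1 , sqrt (6 ), E,E,sqrt(17),79*sqrt( 3)/12,21,40 *sqrt( 2),58, 71, 79 ] 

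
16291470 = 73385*222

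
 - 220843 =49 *( - 4507)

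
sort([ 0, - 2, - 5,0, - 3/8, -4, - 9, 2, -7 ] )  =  [ - 9,  -  7, - 5,-4, - 2 , - 3/8, 0,0,  2]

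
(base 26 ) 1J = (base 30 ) 1f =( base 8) 55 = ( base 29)1g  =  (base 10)45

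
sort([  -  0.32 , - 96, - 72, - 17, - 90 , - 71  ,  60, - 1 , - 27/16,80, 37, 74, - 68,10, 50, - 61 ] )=[ - 96, - 90, - 72, - 71 ,-68, -61,-17, - 27/16, - 1 ,  -  0.32 , 10, 37, 50,  60,  74, 80 ]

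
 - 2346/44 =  - 1173/22 = - 53.32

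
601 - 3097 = - 2496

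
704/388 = 1+79/97 = 1.81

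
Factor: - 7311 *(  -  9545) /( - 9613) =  - 3^1 * 5^1 * 23^1 * 83^1*2437^1*9613^(  -  1 )=- 69783495/9613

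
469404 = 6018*78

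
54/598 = 27/299  =  0.09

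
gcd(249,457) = 1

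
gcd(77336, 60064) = 8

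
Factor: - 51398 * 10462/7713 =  - 2^2 * 3^( - 2)*31^1 * 829^1 *857^( - 1)*5231^1  =  - 537725876/7713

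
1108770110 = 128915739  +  979854371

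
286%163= 123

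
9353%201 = 107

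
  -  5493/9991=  - 1 + 4498/9991 = - 0.55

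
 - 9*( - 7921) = 71289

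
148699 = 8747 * 17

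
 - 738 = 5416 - 6154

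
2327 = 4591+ - 2264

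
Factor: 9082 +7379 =3^2 * 31^1*59^1 = 16461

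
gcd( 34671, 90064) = 13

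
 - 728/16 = -91/2 = - 45.50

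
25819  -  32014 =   -  6195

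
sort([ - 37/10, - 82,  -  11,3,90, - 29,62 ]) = [ - 82, - 29, - 11,  -  37/10,3,62 , 90 ]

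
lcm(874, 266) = 6118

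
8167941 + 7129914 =15297855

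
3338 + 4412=7750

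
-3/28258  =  -1+28255/28258 = -0.00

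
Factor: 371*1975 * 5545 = 5^3*7^1*53^1*79^1 *1109^1 = 4062960125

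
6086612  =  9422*646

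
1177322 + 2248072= 3425394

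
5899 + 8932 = 14831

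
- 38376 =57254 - 95630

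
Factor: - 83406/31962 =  - 13901/5327 = -7^( - 1)*  761^( - 1) * 13901^1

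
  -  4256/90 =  - 48 + 32/45  =  -  47.29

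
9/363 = 3/121 = 0.02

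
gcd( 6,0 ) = 6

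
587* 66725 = 39167575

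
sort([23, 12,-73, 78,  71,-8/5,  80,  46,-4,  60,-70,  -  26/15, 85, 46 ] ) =[ - 73, - 70, - 4,-26/15 , - 8/5,12,23,46 , 46,60 , 71, 78, 80, 85] 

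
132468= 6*22078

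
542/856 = 271/428 = 0.63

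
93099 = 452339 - 359240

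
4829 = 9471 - 4642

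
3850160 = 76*50660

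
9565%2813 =1126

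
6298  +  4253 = 10551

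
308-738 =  - 430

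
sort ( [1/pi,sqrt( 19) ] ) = [1/pi,  sqrt( 19)]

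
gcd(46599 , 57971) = 1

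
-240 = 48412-48652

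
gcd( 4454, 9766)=2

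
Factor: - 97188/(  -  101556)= 89/93 = 3^( -1 ) * 31^( - 1)*89^1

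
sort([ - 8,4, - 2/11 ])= [ - 8,-2/11,4 ] 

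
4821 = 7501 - 2680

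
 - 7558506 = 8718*( - 867)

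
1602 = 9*178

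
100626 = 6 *16771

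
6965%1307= 430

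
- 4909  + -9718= -14627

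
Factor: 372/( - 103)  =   - 2^2*3^1*31^1 * 103^(  -  1)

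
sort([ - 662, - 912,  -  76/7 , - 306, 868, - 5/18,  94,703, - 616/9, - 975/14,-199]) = [ - 912,-662, -306, - 199, - 975/14, - 616/9, - 76/7,  -  5/18,94,703,868]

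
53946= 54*999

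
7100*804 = 5708400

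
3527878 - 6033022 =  - 2505144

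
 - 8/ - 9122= 4/4561 = 0.00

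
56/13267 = 56/13267 = 0.00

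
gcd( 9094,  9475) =1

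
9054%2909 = 327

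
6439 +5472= 11911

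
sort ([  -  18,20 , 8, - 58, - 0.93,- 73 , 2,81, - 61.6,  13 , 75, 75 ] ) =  [ - 73,  -  61.6, - 58, - 18, - 0.93, 2,8, 13, 20, 75, 75,81]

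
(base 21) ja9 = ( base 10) 8598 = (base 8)20626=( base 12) 4B86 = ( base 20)119I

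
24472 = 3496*7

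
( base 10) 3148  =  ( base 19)8DD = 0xc4c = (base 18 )9CG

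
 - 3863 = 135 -3998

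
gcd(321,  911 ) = 1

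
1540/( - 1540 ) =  - 1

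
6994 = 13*538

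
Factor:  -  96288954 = - 2^1*3^1*43^1*373213^1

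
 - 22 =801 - 823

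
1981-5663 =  - 3682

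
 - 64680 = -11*5880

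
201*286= 57486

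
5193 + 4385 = 9578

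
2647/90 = 2647/90= 29.41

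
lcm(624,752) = 29328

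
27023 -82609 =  - 55586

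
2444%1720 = 724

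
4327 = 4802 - 475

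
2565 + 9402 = 11967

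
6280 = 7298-1018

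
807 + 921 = 1728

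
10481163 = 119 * 88077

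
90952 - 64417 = 26535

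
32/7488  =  1/234 = 0.00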